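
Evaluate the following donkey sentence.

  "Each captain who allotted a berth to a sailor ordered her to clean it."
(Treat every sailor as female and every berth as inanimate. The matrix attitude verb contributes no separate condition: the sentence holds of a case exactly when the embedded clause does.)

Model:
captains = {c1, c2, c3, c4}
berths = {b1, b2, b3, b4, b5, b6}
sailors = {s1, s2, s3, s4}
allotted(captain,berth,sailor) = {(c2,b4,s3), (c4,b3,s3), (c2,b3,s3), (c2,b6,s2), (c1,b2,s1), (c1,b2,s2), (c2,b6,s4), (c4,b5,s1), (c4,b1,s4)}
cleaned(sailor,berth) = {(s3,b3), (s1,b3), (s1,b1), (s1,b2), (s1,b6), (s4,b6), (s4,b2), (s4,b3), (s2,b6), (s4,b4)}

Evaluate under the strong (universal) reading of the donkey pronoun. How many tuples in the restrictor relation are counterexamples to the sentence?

"her" takes "a sailor" as antecedent and "it" takes "a berth"; both are donkey pronouns co-varying with the restrictor.
Strong reading: for every (c,b,s) with allotted(c,b,s), cleaned(s,b).
Restrictor triples: (c1,b2,s1)→cleaned(s1,b2) ✓  (c1,b2,s2)→cleaned(s2,b2) ✗  (c2,b3,s3)→cleaned(s3,b3) ✓  (c2,b4,s3)→cleaned(s3,b4) ✗  (c2,b6,s2)→cleaned(s2,b6) ✓  (c2,b6,s4)→cleaned(s4,b6) ✓  (c4,b1,s4)→cleaned(s4,b1) ✗  (c4,b3,s3)→cleaned(s3,b3) ✓  (c4,b5,s1)→cleaned(s1,b5) ✗
Counterexamples (restrictor triples failing the scope): 4.

4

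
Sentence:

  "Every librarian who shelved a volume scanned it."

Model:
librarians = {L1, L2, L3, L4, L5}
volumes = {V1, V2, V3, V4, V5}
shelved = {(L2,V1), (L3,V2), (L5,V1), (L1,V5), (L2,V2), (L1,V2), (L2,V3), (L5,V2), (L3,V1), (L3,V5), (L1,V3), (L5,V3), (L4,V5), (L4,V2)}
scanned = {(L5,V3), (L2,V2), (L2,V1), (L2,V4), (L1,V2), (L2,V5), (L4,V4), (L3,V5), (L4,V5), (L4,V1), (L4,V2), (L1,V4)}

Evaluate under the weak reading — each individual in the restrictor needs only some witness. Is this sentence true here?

True

"it" takes "a volume" as antecedent — a donkey pronoun bound across the clause boundary.
Weak reading: every librarian l with some shelved-volume has at least one shelved-volume v such that scanned(l,v).
Per librarian: L1:✓  L2:✓  L3:✓  L4:✓  L5:✓
Every librarian in the restrictor has a witness.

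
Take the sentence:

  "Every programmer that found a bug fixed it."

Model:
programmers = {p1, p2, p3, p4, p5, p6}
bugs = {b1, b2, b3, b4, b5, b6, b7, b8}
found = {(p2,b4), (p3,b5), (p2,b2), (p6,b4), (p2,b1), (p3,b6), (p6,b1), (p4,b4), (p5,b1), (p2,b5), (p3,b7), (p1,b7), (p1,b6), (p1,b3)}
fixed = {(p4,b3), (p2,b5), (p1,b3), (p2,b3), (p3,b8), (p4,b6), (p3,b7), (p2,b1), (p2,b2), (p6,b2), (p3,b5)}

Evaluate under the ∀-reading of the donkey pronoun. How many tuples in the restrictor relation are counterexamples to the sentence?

8

"it" takes "a bug" as antecedent — a donkey pronoun bound across the clause boundary.
Strong reading: for every (p,b) with found(p,b), fixed(p,b).
Restrictor pairs: (p1,b3) ✓  (p1,b6) ✗  (p1,b7) ✗  (p2,b1) ✓  (p2,b2) ✓  (p2,b4) ✗  (p2,b5) ✓  (p3,b5) ✓  (p3,b6) ✗  (p3,b7) ✓  (p4,b4) ✗  (p5,b1) ✗  (p6,b1) ✗  (p6,b4) ✗
Counterexamples (restrictor pairs failing the scope): 8.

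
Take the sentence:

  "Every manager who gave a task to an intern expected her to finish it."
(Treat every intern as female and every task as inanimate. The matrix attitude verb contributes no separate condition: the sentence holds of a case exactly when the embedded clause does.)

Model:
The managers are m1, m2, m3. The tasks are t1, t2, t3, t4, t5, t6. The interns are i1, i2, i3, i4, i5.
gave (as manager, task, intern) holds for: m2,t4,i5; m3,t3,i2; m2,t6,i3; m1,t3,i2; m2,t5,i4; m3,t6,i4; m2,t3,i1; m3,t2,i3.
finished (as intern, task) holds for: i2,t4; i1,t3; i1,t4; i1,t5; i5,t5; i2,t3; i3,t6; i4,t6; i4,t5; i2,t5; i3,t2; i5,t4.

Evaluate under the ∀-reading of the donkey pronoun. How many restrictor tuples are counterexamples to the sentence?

0

"her" takes "an intern" as antecedent and "it" takes "a task"; both are donkey pronouns co-varying with the restrictor.
Strong reading: for every (m,t,i) with gave(m,t,i), finished(i,t).
Restrictor triples: (m1,t3,i2)→finished(i2,t3) ✓  (m2,t3,i1)→finished(i1,t3) ✓  (m2,t4,i5)→finished(i5,t4) ✓  (m2,t5,i4)→finished(i4,t5) ✓  (m2,t6,i3)→finished(i3,t6) ✓  (m3,t2,i3)→finished(i3,t2) ✓  (m3,t3,i2)→finished(i2,t3) ✓  (m3,t6,i4)→finished(i4,t6) ✓
Counterexamples (restrictor triples failing the scope): 0.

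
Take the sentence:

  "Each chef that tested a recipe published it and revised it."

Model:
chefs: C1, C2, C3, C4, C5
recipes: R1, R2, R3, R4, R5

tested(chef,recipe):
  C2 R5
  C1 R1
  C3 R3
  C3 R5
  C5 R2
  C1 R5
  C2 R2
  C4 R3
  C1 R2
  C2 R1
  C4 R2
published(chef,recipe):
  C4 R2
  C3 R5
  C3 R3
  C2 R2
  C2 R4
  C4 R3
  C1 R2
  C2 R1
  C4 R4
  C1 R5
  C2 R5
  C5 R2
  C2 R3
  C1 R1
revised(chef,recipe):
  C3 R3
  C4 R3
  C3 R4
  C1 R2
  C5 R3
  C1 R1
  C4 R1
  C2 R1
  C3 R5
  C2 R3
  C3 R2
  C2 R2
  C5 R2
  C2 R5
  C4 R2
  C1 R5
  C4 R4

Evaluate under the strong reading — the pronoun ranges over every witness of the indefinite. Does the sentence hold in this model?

True

"it" takes "a recipe" as antecedent — a donkey pronoun bound across the clause boundary.
Strong reading: for every (c,r) with tested(c,r), published(c,r) ∧ revised(c,r).
Restrictor pairs: (C1,R1) ✓  (C1,R2) ✓  (C1,R5) ✓  (C2,R1) ✓  (C2,R2) ✓  (C2,R5) ✓  (C3,R3) ✓  (C3,R5) ✓  (C4,R2) ✓  (C4,R3) ✓  (C5,R2) ✓
Every restrictor pair satisfies the scope.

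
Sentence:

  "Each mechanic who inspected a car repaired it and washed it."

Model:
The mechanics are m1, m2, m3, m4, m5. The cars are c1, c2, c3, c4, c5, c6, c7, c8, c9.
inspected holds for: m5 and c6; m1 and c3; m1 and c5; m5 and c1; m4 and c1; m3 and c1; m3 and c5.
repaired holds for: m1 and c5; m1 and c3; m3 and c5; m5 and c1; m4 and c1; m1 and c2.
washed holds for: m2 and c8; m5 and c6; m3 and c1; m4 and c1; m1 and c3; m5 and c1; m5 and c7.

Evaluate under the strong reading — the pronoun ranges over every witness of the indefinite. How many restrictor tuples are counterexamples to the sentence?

4

"it" takes "a car" as antecedent — a donkey pronoun bound across the clause boundary.
Strong reading: for every (m,c) with inspected(m,c), repaired(m,c) ∧ washed(m,c).
Restrictor pairs: (m1,c3) ✓  (m1,c5) ✗  (m3,c1) ✗  (m3,c5) ✗  (m4,c1) ✓  (m5,c1) ✓  (m5,c6) ✗
Counterexamples (restrictor pairs failing the scope): 4.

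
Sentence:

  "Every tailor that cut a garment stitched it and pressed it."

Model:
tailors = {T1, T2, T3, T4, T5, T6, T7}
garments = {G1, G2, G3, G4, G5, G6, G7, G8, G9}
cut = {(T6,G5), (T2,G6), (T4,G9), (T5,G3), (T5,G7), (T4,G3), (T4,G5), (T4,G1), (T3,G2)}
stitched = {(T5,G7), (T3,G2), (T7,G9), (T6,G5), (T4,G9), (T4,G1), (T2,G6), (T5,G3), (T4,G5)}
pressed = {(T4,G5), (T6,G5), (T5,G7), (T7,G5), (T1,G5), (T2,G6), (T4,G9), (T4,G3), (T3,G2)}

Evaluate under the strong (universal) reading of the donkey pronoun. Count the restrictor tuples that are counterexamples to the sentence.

3

"it" takes "a garment" as antecedent — a donkey pronoun bound across the clause boundary.
Strong reading: for every (t,g) with cut(t,g), stitched(t,g) ∧ pressed(t,g).
Restrictor pairs: (T2,G6) ✓  (T3,G2) ✓  (T4,G1) ✗  (T4,G3) ✗  (T4,G5) ✓  (T4,G9) ✓  (T5,G3) ✗  (T5,G7) ✓  (T6,G5) ✓
Counterexamples (restrictor pairs failing the scope): 3.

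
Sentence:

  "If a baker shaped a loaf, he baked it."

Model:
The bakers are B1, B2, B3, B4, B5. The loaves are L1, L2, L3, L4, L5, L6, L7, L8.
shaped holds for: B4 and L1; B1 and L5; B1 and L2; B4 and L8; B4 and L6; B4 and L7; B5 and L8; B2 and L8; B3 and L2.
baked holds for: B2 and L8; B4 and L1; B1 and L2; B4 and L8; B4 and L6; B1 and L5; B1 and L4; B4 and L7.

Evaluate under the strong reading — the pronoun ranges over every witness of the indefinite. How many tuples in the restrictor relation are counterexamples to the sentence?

"it" takes "a loaf" as antecedent — a donkey pronoun bound across the clause boundary.
Strong reading: for every (b,l) with shaped(b,l), baked(b,l).
Restrictor pairs: (B1,L2) ✓  (B1,L5) ✓  (B2,L8) ✓  (B3,L2) ✗  (B4,L1) ✓  (B4,L6) ✓  (B4,L7) ✓  (B4,L8) ✓  (B5,L8) ✗
Counterexamples (restrictor pairs failing the scope): 2.

2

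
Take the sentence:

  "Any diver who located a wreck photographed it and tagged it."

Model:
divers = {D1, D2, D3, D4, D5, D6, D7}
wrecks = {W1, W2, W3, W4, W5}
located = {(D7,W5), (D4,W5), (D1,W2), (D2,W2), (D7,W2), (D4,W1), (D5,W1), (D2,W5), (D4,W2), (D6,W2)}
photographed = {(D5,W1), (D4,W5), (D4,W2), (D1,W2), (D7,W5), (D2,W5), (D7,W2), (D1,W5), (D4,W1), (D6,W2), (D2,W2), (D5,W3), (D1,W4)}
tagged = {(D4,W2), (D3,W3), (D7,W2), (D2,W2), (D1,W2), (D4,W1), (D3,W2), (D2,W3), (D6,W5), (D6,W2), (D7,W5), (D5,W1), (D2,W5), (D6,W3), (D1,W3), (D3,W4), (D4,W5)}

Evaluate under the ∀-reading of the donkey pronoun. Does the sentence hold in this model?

"it" takes "a wreck" as antecedent — a donkey pronoun bound across the clause boundary.
Strong reading: for every (d,w) with located(d,w), photographed(d,w) ∧ tagged(d,w).
Restrictor pairs: (D1,W2) ✓  (D2,W2) ✓  (D2,W5) ✓  (D4,W1) ✓  (D4,W2) ✓  (D4,W5) ✓  (D5,W1) ✓  (D6,W2) ✓  (D7,W2) ✓  (D7,W5) ✓
Every restrictor pair satisfies the scope.

True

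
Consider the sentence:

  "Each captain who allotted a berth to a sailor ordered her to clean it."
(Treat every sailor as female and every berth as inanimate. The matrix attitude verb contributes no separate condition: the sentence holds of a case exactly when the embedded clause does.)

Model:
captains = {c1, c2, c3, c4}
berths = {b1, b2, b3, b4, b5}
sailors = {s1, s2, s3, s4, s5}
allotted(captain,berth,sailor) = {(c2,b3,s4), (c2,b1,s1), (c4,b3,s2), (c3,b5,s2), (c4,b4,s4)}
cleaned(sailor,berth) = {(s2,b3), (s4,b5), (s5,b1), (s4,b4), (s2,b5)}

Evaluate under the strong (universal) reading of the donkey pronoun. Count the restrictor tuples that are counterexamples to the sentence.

2

"her" takes "a sailor" as antecedent and "it" takes "a berth"; both are donkey pronouns co-varying with the restrictor.
Strong reading: for every (c,b,s) with allotted(c,b,s), cleaned(s,b).
Restrictor triples: (c2,b1,s1)→cleaned(s1,b1) ✗  (c2,b3,s4)→cleaned(s4,b3) ✗  (c3,b5,s2)→cleaned(s2,b5) ✓  (c4,b3,s2)→cleaned(s2,b3) ✓  (c4,b4,s4)→cleaned(s4,b4) ✓
Counterexamples (restrictor triples failing the scope): 2.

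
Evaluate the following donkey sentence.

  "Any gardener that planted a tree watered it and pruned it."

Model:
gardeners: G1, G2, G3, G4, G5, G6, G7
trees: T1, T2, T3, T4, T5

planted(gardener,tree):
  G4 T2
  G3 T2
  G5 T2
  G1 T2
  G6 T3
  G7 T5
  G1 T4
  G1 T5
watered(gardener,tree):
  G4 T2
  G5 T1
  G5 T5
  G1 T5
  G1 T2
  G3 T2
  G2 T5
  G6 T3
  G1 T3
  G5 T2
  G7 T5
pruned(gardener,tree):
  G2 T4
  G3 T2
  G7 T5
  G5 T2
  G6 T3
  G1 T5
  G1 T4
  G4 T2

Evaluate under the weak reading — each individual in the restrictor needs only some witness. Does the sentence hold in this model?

"it" takes "a tree" as antecedent — a donkey pronoun bound across the clause boundary.
Weak reading: every gardener g with some planted-tree has at least one planted-tree t such that watered(g,t) ∧ pruned(g,t).
Per gardener: G1:✓  G3:✓  G4:✓  G5:✓  G6:✓  G7:✓
Every gardener in the restrictor has a witness.

True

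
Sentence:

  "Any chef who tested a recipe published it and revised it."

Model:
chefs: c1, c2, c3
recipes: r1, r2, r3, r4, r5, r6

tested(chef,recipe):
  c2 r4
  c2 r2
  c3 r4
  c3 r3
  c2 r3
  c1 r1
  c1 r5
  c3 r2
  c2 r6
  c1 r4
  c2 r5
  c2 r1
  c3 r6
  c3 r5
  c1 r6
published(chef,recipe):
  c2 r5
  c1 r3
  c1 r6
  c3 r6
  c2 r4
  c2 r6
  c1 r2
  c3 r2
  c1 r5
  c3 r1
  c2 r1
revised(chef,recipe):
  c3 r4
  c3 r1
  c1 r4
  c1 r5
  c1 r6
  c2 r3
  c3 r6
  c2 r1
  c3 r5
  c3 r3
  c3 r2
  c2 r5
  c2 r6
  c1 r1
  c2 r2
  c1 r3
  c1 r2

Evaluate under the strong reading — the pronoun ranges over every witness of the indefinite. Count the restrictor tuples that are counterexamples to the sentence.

8

"it" takes "a recipe" as antecedent — a donkey pronoun bound across the clause boundary.
Strong reading: for every (c,r) with tested(c,r), published(c,r) ∧ revised(c,r).
Restrictor pairs: (c1,r1) ✗  (c1,r4) ✗  (c1,r5) ✓  (c1,r6) ✓  (c2,r1) ✓  (c2,r2) ✗  (c2,r3) ✗  (c2,r4) ✗  (c2,r5) ✓  (c2,r6) ✓  (c3,r2) ✓  (c3,r3) ✗  (c3,r4) ✗  (c3,r5) ✗  (c3,r6) ✓
Counterexamples (restrictor pairs failing the scope): 8.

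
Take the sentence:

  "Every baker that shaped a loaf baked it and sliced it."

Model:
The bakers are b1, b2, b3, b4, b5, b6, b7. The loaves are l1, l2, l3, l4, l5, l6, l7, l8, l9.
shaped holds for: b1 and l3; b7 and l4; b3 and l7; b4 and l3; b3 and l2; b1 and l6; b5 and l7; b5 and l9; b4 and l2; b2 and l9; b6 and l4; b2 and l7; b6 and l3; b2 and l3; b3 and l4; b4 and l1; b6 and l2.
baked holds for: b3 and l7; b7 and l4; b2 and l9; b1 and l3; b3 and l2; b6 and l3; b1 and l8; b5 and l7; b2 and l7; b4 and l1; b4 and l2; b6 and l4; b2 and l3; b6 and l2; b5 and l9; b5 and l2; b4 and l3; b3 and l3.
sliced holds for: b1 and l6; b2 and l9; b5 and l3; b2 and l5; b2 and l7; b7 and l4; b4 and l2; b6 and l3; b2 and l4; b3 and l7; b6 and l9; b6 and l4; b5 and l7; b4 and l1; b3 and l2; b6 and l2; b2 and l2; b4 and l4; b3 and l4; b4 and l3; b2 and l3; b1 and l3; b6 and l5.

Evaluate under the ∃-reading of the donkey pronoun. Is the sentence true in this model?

"it" takes "a loaf" as antecedent — a donkey pronoun bound across the clause boundary.
Weak reading: every baker b with some shaped-loaf has at least one shaped-loaf l such that baked(b,l) ∧ sliced(b,l).
Per baker: b1:✓  b2:✓  b3:✓  b4:✓  b5:✓  b6:✓  b7:✓
Every baker in the restrictor has a witness.

True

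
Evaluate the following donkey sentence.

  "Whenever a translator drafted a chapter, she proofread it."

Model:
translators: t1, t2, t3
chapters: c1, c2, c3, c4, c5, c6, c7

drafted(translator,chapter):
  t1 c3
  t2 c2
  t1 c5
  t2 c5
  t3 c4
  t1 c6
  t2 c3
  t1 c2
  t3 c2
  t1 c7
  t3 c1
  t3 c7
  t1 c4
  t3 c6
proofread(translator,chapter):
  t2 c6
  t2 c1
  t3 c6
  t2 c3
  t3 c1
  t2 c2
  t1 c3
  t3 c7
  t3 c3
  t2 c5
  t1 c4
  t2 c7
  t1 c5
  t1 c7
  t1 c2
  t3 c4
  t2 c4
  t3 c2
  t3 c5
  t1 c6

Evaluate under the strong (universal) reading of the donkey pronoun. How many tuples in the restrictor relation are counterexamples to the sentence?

0

"it" takes "a chapter" as antecedent — a donkey pronoun bound across the clause boundary.
Strong reading: for every (t,c) with drafted(t,c), proofread(t,c).
Restrictor pairs: (t1,c2) ✓  (t1,c3) ✓  (t1,c4) ✓  (t1,c5) ✓  (t1,c6) ✓  (t1,c7) ✓  (t2,c2) ✓  (t2,c3) ✓  (t2,c5) ✓  (t3,c1) ✓  (t3,c2) ✓  (t3,c4) ✓  (t3,c6) ✓  (t3,c7) ✓
Counterexamples (restrictor pairs failing the scope): 0.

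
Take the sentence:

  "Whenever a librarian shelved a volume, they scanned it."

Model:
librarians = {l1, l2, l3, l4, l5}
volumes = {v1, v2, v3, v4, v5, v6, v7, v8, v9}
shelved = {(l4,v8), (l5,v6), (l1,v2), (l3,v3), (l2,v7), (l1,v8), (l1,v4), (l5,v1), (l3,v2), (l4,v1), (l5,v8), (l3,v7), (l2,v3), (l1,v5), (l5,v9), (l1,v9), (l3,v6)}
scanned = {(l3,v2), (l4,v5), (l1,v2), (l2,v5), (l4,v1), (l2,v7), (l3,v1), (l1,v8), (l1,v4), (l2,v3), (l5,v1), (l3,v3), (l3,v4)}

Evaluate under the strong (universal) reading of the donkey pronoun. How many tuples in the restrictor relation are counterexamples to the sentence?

8

"it" takes "a volume" as antecedent — a donkey pronoun bound across the clause boundary.
Strong reading: for every (l,v) with shelved(l,v), scanned(l,v).
Restrictor pairs: (l1,v2) ✓  (l1,v4) ✓  (l1,v5) ✗  (l1,v8) ✓  (l1,v9) ✗  (l2,v3) ✓  (l2,v7) ✓  (l3,v2) ✓  (l3,v3) ✓  (l3,v6) ✗  (l3,v7) ✗  (l4,v1) ✓  (l4,v8) ✗  (l5,v1) ✓  (l5,v6) ✗  (l5,v8) ✗  (l5,v9) ✗
Counterexamples (restrictor pairs failing the scope): 8.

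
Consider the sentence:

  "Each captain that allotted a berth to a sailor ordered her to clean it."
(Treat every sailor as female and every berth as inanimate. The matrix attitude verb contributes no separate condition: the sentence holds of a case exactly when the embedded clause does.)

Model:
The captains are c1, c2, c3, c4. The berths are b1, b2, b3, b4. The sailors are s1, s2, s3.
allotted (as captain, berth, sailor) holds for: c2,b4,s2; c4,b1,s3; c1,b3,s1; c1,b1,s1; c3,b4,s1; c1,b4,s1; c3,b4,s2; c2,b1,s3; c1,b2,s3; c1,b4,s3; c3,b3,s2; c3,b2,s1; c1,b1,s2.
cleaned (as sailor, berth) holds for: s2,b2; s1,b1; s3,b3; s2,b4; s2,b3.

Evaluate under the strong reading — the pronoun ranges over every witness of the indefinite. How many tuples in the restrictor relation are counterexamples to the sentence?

9

"her" takes "a sailor" as antecedent and "it" takes "a berth"; both are donkey pronouns co-varying with the restrictor.
Strong reading: for every (c,b,s) with allotted(c,b,s), cleaned(s,b).
Restrictor triples: (c1,b1,s1)→cleaned(s1,b1) ✓  (c1,b1,s2)→cleaned(s2,b1) ✗  (c1,b2,s3)→cleaned(s3,b2) ✗  (c1,b3,s1)→cleaned(s1,b3) ✗  (c1,b4,s1)→cleaned(s1,b4) ✗  (c1,b4,s3)→cleaned(s3,b4) ✗  (c2,b1,s3)→cleaned(s3,b1) ✗  (c2,b4,s2)→cleaned(s2,b4) ✓  (c3,b2,s1)→cleaned(s1,b2) ✗  (c3,b3,s2)→cleaned(s2,b3) ✓  (c3,b4,s1)→cleaned(s1,b4) ✗  (c3,b4,s2)→cleaned(s2,b4) ✓  (c4,b1,s3)→cleaned(s3,b1) ✗
Counterexamples (restrictor triples failing the scope): 9.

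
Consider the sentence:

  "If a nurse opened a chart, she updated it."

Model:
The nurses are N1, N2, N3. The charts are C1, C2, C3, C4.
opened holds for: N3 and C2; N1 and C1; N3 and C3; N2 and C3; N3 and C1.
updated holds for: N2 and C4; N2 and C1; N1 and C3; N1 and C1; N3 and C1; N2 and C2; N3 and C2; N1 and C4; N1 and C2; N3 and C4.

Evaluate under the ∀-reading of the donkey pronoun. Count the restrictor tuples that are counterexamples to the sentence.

2

"it" takes "a chart" as antecedent — a donkey pronoun bound across the clause boundary.
Strong reading: for every (n,c) with opened(n,c), updated(n,c).
Restrictor pairs: (N1,C1) ✓  (N2,C3) ✗  (N3,C1) ✓  (N3,C2) ✓  (N3,C3) ✗
Counterexamples (restrictor pairs failing the scope): 2.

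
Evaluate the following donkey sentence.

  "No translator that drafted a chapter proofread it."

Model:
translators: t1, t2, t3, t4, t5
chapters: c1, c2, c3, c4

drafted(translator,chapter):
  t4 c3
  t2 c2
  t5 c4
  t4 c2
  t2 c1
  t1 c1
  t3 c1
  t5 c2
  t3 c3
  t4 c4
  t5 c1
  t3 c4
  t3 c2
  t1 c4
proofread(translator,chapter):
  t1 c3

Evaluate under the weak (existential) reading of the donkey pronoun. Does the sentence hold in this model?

True

"it" takes "a chapter" as antecedent — a donkey pronoun bound across the clause boundary.
Truth condition: for no (t,c) with drafted(t,c) does proofread(t,c) hold.
Restrictor pairs — does the scope hold? (t1,c1):fails  (t1,c4):fails  (t2,c1):fails  (t2,c2):fails  (t3,c1):fails  (t3,c2):fails  (t3,c3):fails  (t3,c4):fails  (t4,c2):fails  (t4,c3):fails  (t4,c4):fails  (t5,c1):fails  (t5,c2):fails  (t5,c4):fails
Scope holds for no restrictor pair, so the sentence is true.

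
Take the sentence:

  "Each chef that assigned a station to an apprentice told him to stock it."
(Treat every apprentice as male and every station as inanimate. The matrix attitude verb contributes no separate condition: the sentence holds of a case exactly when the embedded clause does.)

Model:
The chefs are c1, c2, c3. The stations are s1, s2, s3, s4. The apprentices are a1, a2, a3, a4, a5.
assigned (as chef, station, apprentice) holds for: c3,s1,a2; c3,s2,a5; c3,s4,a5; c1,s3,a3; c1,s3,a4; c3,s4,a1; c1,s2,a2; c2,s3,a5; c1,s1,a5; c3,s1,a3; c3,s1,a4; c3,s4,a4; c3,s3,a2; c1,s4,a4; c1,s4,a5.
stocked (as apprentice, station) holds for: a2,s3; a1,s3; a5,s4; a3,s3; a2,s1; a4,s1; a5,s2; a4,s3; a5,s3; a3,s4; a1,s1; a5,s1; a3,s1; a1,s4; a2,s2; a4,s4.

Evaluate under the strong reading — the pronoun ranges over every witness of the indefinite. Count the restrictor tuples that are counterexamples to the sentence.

0

"him" takes "an apprentice" as antecedent and "it" takes "a station"; both are donkey pronouns co-varying with the restrictor.
Strong reading: for every (c,s,a) with assigned(c,s,a), stocked(a,s).
Restrictor triples: (c1,s1,a5)→stocked(a5,s1) ✓  (c1,s2,a2)→stocked(a2,s2) ✓  (c1,s3,a3)→stocked(a3,s3) ✓  (c1,s3,a4)→stocked(a4,s3) ✓  (c1,s4,a4)→stocked(a4,s4) ✓  (c1,s4,a5)→stocked(a5,s4) ✓  (c2,s3,a5)→stocked(a5,s3) ✓  (c3,s1,a2)→stocked(a2,s1) ✓  (c3,s1,a3)→stocked(a3,s1) ✓  (c3,s1,a4)→stocked(a4,s1) ✓  (c3,s2,a5)→stocked(a5,s2) ✓  (c3,s3,a2)→stocked(a2,s3) ✓  (c3,s4,a1)→stocked(a1,s4) ✓  (c3,s4,a4)→stocked(a4,s4) ✓  (c3,s4,a5)→stocked(a5,s4) ✓
Counterexamples (restrictor triples failing the scope): 0.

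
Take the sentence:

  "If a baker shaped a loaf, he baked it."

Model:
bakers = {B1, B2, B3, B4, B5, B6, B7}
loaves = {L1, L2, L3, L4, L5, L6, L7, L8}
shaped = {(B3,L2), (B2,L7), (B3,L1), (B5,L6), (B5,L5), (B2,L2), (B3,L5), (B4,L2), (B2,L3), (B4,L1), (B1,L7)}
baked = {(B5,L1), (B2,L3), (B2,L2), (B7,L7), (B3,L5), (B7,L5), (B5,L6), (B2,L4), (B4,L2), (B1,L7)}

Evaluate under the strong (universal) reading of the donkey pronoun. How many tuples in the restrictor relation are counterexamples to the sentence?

5

"it" takes "a loaf" as antecedent — a donkey pronoun bound across the clause boundary.
Strong reading: for every (b,l) with shaped(b,l), baked(b,l).
Restrictor pairs: (B1,L7) ✓  (B2,L2) ✓  (B2,L3) ✓  (B2,L7) ✗  (B3,L1) ✗  (B3,L2) ✗  (B3,L5) ✓  (B4,L1) ✗  (B4,L2) ✓  (B5,L5) ✗  (B5,L6) ✓
Counterexamples (restrictor pairs failing the scope): 5.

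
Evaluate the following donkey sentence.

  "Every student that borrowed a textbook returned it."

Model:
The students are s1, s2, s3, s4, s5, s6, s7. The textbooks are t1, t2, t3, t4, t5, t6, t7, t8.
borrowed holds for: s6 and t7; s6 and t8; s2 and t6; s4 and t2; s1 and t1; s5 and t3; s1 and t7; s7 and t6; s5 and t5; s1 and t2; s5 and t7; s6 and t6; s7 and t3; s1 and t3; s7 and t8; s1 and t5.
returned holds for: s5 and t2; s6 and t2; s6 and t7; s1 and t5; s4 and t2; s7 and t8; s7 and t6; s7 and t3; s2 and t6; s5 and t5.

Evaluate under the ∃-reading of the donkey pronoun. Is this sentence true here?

True

"it" takes "a textbook" as antecedent — a donkey pronoun bound across the clause boundary.
Weak reading: every student s with some borrowed-textbook has at least one borrowed-textbook t such that returned(s,t).
Per student: s1:✓  s2:✓  s4:✓  s5:✓  s6:✓  s7:✓
Every student in the restrictor has a witness.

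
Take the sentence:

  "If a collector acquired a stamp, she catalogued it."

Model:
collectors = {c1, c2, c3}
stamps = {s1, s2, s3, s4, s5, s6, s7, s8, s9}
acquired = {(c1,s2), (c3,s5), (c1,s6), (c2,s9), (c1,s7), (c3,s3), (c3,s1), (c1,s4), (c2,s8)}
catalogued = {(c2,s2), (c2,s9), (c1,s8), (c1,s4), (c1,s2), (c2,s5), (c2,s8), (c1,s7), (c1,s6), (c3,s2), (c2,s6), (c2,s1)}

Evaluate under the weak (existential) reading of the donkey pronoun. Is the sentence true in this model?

False

"it" takes "a stamp" as antecedent — a donkey pronoun bound across the clause boundary.
Weak reading: every collector c with some acquired-stamp has at least one acquired-stamp s such that catalogued(c,s).
Per collector: c1:✓  c2:✓  c3:✗
c3 has no witness among its acquired-stamps.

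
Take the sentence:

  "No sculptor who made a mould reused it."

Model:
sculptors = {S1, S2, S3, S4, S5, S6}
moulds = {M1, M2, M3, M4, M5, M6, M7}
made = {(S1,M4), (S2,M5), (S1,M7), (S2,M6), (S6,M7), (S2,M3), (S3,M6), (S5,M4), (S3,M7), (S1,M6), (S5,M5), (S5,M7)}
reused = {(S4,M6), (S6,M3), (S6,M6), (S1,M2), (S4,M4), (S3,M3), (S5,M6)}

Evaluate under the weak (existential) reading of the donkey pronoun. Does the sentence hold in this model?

"it" takes "a mould" as antecedent — a donkey pronoun bound across the clause boundary.
Truth condition: for no (s,m) with made(s,m) does reused(s,m) hold.
Restrictor pairs — does the scope hold? (S1,M4):fails  (S1,M6):fails  (S1,M7):fails  (S2,M3):fails  (S2,M5):fails  (S2,M6):fails  (S3,M6):fails  (S3,M7):fails  (S5,M4):fails  (S5,M5):fails  (S5,M7):fails  (S6,M7):fails
Scope holds for no restrictor pair, so the sentence is true.

True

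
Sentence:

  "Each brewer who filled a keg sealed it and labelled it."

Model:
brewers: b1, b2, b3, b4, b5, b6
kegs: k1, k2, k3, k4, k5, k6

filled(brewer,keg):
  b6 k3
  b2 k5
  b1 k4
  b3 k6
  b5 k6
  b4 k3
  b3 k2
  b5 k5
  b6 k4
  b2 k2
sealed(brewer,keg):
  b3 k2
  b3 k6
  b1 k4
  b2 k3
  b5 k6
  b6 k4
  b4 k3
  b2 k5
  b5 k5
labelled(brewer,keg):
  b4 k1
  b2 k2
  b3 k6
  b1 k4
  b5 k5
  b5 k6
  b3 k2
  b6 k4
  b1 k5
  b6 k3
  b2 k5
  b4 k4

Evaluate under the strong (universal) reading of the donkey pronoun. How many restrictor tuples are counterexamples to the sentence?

3

"it" takes "a keg" as antecedent — a donkey pronoun bound across the clause boundary.
Strong reading: for every (b,k) with filled(b,k), sealed(b,k) ∧ labelled(b,k).
Restrictor pairs: (b1,k4) ✓  (b2,k2) ✗  (b2,k5) ✓  (b3,k2) ✓  (b3,k6) ✓  (b4,k3) ✗  (b5,k5) ✓  (b5,k6) ✓  (b6,k3) ✗  (b6,k4) ✓
Counterexamples (restrictor pairs failing the scope): 3.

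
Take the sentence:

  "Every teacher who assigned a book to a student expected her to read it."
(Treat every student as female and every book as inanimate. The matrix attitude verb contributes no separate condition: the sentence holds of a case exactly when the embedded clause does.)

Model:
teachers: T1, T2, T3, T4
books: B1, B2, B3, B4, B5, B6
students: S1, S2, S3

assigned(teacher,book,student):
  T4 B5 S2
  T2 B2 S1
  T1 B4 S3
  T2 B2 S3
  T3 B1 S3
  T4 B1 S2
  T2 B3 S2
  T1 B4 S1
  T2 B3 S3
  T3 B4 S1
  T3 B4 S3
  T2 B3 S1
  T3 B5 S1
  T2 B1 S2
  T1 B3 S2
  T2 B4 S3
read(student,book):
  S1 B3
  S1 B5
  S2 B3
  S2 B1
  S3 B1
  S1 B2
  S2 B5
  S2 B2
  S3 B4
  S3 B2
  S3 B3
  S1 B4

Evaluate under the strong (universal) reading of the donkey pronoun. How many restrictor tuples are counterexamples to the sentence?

"her" takes "a student" as antecedent and "it" takes "a book"; both are donkey pronouns co-varying with the restrictor.
Strong reading: for every (t,b,s) with assigned(t,b,s), read(s,b).
Restrictor triples: (T1,B3,S2)→read(S2,B3) ✓  (T1,B4,S1)→read(S1,B4) ✓  (T1,B4,S3)→read(S3,B4) ✓  (T2,B1,S2)→read(S2,B1) ✓  (T2,B2,S1)→read(S1,B2) ✓  (T2,B2,S3)→read(S3,B2) ✓  (T2,B3,S1)→read(S1,B3) ✓  (T2,B3,S2)→read(S2,B3) ✓  (T2,B3,S3)→read(S3,B3) ✓  (T2,B4,S3)→read(S3,B4) ✓  (T3,B1,S3)→read(S3,B1) ✓  (T3,B4,S1)→read(S1,B4) ✓  (T3,B4,S3)→read(S3,B4) ✓  (T3,B5,S1)→read(S1,B5) ✓  (T4,B1,S2)→read(S2,B1) ✓  (T4,B5,S2)→read(S2,B5) ✓
Counterexamples (restrictor triples failing the scope): 0.

0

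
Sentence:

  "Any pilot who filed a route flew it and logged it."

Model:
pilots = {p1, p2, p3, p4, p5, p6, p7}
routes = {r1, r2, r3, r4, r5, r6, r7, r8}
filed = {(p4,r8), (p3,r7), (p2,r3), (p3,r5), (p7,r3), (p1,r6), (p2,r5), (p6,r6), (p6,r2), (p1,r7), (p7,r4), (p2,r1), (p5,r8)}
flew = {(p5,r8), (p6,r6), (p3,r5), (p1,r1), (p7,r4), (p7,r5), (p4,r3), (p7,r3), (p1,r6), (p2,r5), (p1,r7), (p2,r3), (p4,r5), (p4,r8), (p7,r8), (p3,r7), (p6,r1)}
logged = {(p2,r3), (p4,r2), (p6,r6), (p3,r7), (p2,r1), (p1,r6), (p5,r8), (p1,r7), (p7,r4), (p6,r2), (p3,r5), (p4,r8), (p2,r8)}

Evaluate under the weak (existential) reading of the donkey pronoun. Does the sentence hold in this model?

"it" takes "a route" as antecedent — a donkey pronoun bound across the clause boundary.
Weak reading: every pilot p with some filed-route has at least one filed-route r such that flew(p,r) ∧ logged(p,r).
Per pilot: p1:✓  p2:✓  p3:✓  p4:✓  p5:✓  p6:✓  p7:✓
Every pilot in the restrictor has a witness.

True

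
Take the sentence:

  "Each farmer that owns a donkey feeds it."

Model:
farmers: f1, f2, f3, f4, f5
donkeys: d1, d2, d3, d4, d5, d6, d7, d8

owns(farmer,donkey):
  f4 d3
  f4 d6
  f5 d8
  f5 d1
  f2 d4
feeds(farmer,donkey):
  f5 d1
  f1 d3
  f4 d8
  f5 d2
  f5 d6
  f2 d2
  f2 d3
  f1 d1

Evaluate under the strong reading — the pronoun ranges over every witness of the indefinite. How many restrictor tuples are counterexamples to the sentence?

"it" takes "a donkey" as antecedent — a donkey pronoun bound across the clause boundary.
Strong reading: for every (f,d) with owns(f,d), feeds(f,d).
Restrictor pairs: (f2,d4) ✗  (f4,d3) ✗  (f4,d6) ✗  (f5,d1) ✓  (f5,d8) ✗
Counterexamples (restrictor pairs failing the scope): 4.

4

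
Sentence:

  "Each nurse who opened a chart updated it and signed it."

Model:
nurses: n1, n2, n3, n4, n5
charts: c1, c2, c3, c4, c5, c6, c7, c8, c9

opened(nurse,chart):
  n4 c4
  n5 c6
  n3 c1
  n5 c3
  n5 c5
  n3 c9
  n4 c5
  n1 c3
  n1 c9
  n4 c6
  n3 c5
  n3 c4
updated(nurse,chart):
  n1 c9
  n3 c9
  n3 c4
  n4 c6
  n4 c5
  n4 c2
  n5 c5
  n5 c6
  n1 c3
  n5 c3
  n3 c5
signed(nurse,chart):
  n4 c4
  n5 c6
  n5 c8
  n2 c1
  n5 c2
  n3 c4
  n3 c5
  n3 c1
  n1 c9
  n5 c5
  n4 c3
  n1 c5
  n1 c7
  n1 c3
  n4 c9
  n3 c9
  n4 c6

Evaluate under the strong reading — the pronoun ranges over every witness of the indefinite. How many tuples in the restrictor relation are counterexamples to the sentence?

4

"it" takes "a chart" as antecedent — a donkey pronoun bound across the clause boundary.
Strong reading: for every (n,c) with opened(n,c), updated(n,c) ∧ signed(n,c).
Restrictor pairs: (n1,c3) ✓  (n1,c9) ✓  (n3,c1) ✗  (n3,c4) ✓  (n3,c5) ✓  (n3,c9) ✓  (n4,c4) ✗  (n4,c5) ✗  (n4,c6) ✓  (n5,c3) ✗  (n5,c5) ✓  (n5,c6) ✓
Counterexamples (restrictor pairs failing the scope): 4.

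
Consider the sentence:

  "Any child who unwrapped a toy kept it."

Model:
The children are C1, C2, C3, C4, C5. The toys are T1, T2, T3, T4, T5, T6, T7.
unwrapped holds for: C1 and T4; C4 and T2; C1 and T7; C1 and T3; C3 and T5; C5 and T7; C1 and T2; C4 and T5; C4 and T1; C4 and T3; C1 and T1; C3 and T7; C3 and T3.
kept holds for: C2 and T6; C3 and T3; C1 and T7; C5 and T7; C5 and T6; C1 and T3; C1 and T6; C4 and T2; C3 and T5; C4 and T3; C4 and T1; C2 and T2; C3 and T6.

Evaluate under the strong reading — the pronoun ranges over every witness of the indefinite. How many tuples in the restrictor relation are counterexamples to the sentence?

5

"it" takes "a toy" as antecedent — a donkey pronoun bound across the clause boundary.
Strong reading: for every (c,t) with unwrapped(c,t), kept(c,t).
Restrictor pairs: (C1,T1) ✗  (C1,T2) ✗  (C1,T3) ✓  (C1,T4) ✗  (C1,T7) ✓  (C3,T3) ✓  (C3,T5) ✓  (C3,T7) ✗  (C4,T1) ✓  (C4,T2) ✓  (C4,T3) ✓  (C4,T5) ✗  (C5,T7) ✓
Counterexamples (restrictor pairs failing the scope): 5.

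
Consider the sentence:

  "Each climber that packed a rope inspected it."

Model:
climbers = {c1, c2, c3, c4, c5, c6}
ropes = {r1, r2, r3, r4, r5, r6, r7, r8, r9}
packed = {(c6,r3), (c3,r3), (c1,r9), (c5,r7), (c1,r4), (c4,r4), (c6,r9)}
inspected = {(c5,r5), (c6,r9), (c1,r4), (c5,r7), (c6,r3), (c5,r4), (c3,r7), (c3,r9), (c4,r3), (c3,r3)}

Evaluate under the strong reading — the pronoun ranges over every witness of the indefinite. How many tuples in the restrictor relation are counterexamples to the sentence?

2

"it" takes "a rope" as antecedent — a donkey pronoun bound across the clause boundary.
Strong reading: for every (c,r) with packed(c,r), inspected(c,r).
Restrictor pairs: (c1,r4) ✓  (c1,r9) ✗  (c3,r3) ✓  (c4,r4) ✗  (c5,r7) ✓  (c6,r3) ✓  (c6,r9) ✓
Counterexamples (restrictor pairs failing the scope): 2.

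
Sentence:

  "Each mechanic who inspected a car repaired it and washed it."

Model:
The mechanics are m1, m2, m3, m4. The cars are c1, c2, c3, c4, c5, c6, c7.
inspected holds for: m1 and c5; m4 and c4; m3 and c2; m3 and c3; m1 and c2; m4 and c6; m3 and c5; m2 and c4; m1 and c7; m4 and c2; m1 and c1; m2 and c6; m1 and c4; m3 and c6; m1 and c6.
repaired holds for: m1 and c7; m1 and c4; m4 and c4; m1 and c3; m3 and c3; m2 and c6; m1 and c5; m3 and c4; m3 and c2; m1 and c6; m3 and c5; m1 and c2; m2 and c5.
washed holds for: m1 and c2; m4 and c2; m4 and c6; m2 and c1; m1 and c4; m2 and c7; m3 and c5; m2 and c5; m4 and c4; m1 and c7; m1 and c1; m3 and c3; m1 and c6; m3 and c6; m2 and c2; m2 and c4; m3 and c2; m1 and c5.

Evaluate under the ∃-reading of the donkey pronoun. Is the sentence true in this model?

"it" takes "a car" as antecedent — a donkey pronoun bound across the clause boundary.
Weak reading: every mechanic m with some inspected-car has at least one inspected-car c such that repaired(m,c) ∧ washed(m,c).
Per mechanic: m1:✓  m2:✗  m3:✓  m4:✓
m2 has no witness among its inspected-cars.

False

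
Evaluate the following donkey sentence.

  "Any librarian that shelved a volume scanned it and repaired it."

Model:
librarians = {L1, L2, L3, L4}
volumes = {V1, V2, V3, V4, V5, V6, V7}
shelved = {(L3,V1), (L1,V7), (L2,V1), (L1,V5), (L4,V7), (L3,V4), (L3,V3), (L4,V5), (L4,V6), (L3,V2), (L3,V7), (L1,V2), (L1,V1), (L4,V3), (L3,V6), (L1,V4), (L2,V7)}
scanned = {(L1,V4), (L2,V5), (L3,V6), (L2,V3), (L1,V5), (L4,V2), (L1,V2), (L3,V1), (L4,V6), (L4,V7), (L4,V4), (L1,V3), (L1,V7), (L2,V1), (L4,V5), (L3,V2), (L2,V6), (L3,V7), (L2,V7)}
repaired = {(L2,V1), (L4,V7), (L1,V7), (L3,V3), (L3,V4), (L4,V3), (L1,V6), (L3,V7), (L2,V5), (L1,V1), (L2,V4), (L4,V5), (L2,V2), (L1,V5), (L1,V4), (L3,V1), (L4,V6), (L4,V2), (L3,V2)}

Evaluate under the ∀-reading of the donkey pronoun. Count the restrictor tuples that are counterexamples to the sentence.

7

"it" takes "a volume" as antecedent — a donkey pronoun bound across the clause boundary.
Strong reading: for every (l,v) with shelved(l,v), scanned(l,v) ∧ repaired(l,v).
Restrictor pairs: (L1,V1) ✗  (L1,V2) ✗  (L1,V4) ✓  (L1,V5) ✓  (L1,V7) ✓  (L2,V1) ✓  (L2,V7) ✗  (L3,V1) ✓  (L3,V2) ✓  (L3,V3) ✗  (L3,V4) ✗  (L3,V6) ✗  (L3,V7) ✓  (L4,V3) ✗  (L4,V5) ✓  (L4,V6) ✓  (L4,V7) ✓
Counterexamples (restrictor pairs failing the scope): 7.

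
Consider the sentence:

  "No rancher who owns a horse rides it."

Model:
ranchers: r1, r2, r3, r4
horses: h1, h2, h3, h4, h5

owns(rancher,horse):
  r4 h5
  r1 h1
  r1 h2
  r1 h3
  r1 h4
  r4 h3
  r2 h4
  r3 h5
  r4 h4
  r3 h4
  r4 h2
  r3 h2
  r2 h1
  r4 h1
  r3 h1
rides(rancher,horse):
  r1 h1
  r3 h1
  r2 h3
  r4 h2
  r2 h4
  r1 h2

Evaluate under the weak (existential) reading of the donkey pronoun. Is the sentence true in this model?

False

"it" takes "a horse" as antecedent — a donkey pronoun bound across the clause boundary.
Truth condition: for no (r,h) with owns(r,h) does rides(r,h) hold.
Restrictor pairs — does the scope hold? (r1,h1):holds  (r1,h2):holds  (r1,h3):fails  (r1,h4):fails  (r2,h1):fails  (r2,h4):holds  (r3,h1):holds  (r3,h2):fails  (r3,h4):fails  (r3,h5):fails  (r4,h1):fails  (r4,h2):holds  (r4,h3):fails  (r4,h4):fails  (r4,h5):fails
Scope holds for 5 pair(s), so the sentence is false.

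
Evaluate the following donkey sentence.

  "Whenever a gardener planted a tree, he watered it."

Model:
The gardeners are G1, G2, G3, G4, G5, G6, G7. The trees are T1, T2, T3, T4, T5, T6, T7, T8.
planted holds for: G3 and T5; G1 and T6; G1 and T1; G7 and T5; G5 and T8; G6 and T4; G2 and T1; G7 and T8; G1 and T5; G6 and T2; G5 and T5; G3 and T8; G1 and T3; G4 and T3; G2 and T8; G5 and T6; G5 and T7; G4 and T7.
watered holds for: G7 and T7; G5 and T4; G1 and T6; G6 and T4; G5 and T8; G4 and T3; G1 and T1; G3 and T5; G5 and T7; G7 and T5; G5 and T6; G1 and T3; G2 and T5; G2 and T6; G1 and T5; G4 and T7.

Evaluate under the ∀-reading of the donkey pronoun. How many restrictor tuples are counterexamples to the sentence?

6

"it" takes "a tree" as antecedent — a donkey pronoun bound across the clause boundary.
Strong reading: for every (g,t) with planted(g,t), watered(g,t).
Restrictor pairs: (G1,T1) ✓  (G1,T3) ✓  (G1,T5) ✓  (G1,T6) ✓  (G2,T1) ✗  (G2,T8) ✗  (G3,T5) ✓  (G3,T8) ✗  (G4,T3) ✓  (G4,T7) ✓  (G5,T5) ✗  (G5,T6) ✓  (G5,T7) ✓  (G5,T8) ✓  (G6,T2) ✗  (G6,T4) ✓  (G7,T5) ✓  (G7,T8) ✗
Counterexamples (restrictor pairs failing the scope): 6.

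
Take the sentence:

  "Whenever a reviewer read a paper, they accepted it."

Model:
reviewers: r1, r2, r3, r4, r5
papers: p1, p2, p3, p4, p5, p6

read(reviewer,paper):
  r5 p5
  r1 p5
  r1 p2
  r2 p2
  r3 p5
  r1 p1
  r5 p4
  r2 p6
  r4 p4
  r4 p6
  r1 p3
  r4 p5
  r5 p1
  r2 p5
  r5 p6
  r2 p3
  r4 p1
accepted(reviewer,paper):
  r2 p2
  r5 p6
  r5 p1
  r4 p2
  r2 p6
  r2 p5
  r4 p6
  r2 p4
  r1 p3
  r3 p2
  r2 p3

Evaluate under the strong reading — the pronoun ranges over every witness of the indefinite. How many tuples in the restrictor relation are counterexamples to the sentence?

9

"it" takes "a paper" as antecedent — a donkey pronoun bound across the clause boundary.
Strong reading: for every (r,p) with read(r,p), accepted(r,p).
Restrictor pairs: (r1,p1) ✗  (r1,p2) ✗  (r1,p3) ✓  (r1,p5) ✗  (r2,p2) ✓  (r2,p3) ✓  (r2,p5) ✓  (r2,p6) ✓  (r3,p5) ✗  (r4,p1) ✗  (r4,p4) ✗  (r4,p5) ✗  (r4,p6) ✓  (r5,p1) ✓  (r5,p4) ✗  (r5,p5) ✗  (r5,p6) ✓
Counterexamples (restrictor pairs failing the scope): 9.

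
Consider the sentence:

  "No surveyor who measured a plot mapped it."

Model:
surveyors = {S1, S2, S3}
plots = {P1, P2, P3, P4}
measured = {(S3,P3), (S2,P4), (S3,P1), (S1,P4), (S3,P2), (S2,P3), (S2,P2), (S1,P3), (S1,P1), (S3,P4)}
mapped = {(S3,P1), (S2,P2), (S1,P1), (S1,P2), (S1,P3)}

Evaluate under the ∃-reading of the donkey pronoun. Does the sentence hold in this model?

False

"it" takes "a plot" as antecedent — a donkey pronoun bound across the clause boundary.
Truth condition: for no (s,p) with measured(s,p) does mapped(s,p) hold.
Restrictor pairs — does the scope hold? (S1,P1):holds  (S1,P3):holds  (S1,P4):fails  (S2,P2):holds  (S2,P3):fails  (S2,P4):fails  (S3,P1):holds  (S3,P2):fails  (S3,P3):fails  (S3,P4):fails
Scope holds for 4 pair(s), so the sentence is false.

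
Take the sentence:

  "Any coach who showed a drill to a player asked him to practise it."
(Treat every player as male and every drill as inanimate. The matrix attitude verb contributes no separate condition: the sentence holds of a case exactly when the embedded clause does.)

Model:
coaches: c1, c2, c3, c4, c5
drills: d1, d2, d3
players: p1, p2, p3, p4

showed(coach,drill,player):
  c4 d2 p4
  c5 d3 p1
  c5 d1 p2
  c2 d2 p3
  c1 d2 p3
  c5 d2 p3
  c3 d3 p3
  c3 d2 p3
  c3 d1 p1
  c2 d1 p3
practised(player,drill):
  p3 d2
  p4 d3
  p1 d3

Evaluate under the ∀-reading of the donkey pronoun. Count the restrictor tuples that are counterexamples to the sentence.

5

"him" takes "a player" as antecedent and "it" takes "a drill"; both are donkey pronouns co-varying with the restrictor.
Strong reading: for every (c,d,p) with showed(c,d,p), practised(p,d).
Restrictor triples: (c1,d2,p3)→practised(p3,d2) ✓  (c2,d1,p3)→practised(p3,d1) ✗  (c2,d2,p3)→practised(p3,d2) ✓  (c3,d1,p1)→practised(p1,d1) ✗  (c3,d2,p3)→practised(p3,d2) ✓  (c3,d3,p3)→practised(p3,d3) ✗  (c4,d2,p4)→practised(p4,d2) ✗  (c5,d1,p2)→practised(p2,d1) ✗  (c5,d2,p3)→practised(p3,d2) ✓  (c5,d3,p1)→practised(p1,d3) ✓
Counterexamples (restrictor triples failing the scope): 5.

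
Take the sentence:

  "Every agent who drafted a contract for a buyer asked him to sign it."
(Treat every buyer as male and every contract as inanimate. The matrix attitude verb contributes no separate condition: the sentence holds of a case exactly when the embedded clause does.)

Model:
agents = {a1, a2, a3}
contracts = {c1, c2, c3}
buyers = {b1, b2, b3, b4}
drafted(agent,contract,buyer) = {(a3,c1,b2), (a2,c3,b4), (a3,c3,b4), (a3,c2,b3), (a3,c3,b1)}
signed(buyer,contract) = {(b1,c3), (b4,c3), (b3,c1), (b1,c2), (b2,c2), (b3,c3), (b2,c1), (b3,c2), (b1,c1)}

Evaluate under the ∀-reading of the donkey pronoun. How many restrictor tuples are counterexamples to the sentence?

0

"him" takes "a buyer" as antecedent and "it" takes "a contract"; both are donkey pronouns co-varying with the restrictor.
Strong reading: for every (a,c,b) with drafted(a,c,b), signed(b,c).
Restrictor triples: (a2,c3,b4)→signed(b4,c3) ✓  (a3,c1,b2)→signed(b2,c1) ✓  (a3,c2,b3)→signed(b3,c2) ✓  (a3,c3,b1)→signed(b1,c3) ✓  (a3,c3,b4)→signed(b4,c3) ✓
Counterexamples (restrictor triples failing the scope): 0.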